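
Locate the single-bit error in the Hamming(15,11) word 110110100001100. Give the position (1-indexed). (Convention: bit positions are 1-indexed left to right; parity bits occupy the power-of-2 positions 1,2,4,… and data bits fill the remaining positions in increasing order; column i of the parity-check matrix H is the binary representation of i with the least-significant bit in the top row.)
Syndrome s = H · r^T (mod 2), r = 110110100001100:
  s[0] = (101010101010101)·(110110100001100) mod 2 = 1+0+0+0+1+0+1+0+0+0+0+0+1+0+0 mod 2 = 0
  s[1] = (011001100110011)·(110110100001100) mod 2 = 0+1+0+0+0+0+1+0+0+0+0+0+0+0+0 mod 2 = 0
  s[2] = (000111100001111)·(110110100001100) mod 2 = 0+0+0+1+1+0+1+0+0+0+0+1+1+0+0 mod 2 = 1
  s[3] = (000000011111111)·(110110100001100) mod 2 = 0+0+0+0+0+0+0+0+0+0+0+1+1+0+0 mod 2 = 0
Syndrome = 0010
Column i of H is the binary representation of i, so the syndrome is the binary index of the flipped bit.
Read s = 0010 with s[0] as LSB: 0·2^0 + 0·2^1 + 1·2^2 + 0·2^3 = 4.
Error is at bit position 4.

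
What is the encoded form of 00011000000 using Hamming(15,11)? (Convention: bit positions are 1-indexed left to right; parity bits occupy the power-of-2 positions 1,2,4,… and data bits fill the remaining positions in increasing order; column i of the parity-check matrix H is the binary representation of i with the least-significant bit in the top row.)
Codeword c = d · G (mod 2), d = 00011000000:
  c[0] = d·G[:,0] = (00011000000)·(11011010101) mod 2 = 0+0+0+1+1+0+0+0+0+0+0 mod 2 = 0
  c[1] = d·G[:,1] = (00011000000)·(10110110011) mod 2 = 0+0+0+1+0+0+0+0+0+0+0 mod 2 = 1
  c[2] = d·G[:,2] = (00011000000)·(10000000000) mod 2 = 0+0+0+0+0+0+0+0+0+0+0 mod 2 = 0
  c[3] = d·G[:,3] = (00011000000)·(01110001111) mod 2 = 0+0+0+1+0+0+0+0+0+0+0 mod 2 = 1
  c[4] = d·G[:,4] = (00011000000)·(01000000000) mod 2 = 0+0+0+0+0+0+0+0+0+0+0 mod 2 = 0
  c[5] = d·G[:,5] = (00011000000)·(00100000000) mod 2 = 0+0+0+0+0+0+0+0+0+0+0 mod 2 = 0
  c[6] = d·G[:,6] = (00011000000)·(00010000000) mod 2 = 0+0+0+1+0+0+0+0+0+0+0 mod 2 = 1
  c[7] = d·G[:,7] = (00011000000)·(00001111111) mod 2 = 0+0+0+0+1+0+0+0+0+0+0 mod 2 = 1
  c[8] = d·G[:,8] = (00011000000)·(00001000000) mod 2 = 0+0+0+0+1+0+0+0+0+0+0 mod 2 = 1
  c[9] = d·G[:,9] = (00011000000)·(00000100000) mod 2 = 0+0+0+0+0+0+0+0+0+0+0 mod 2 = 0
  c[10] = d·G[:,10] = (00011000000)·(00000010000) mod 2 = 0+0+0+0+0+0+0+0+0+0+0 mod 2 = 0
  c[11] = d·G[:,11] = (00011000000)·(00000001000) mod 2 = 0+0+0+0+0+0+0+0+0+0+0 mod 2 = 0
  c[12] = d·G[:,12] = (00011000000)·(00000000100) mod 2 = 0+0+0+0+0+0+0+0+0+0+0 mod 2 = 0
  c[13] = d·G[:,13] = (00011000000)·(00000000010) mod 2 = 0+0+0+0+0+0+0+0+0+0+0 mod 2 = 0
  c[14] = d·G[:,14] = (00011000000)·(00000000001) mod 2 = 0+0+0+0+0+0+0+0+0+0+0 mod 2 = 0
Codeword = 010100111000000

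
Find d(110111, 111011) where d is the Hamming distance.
XOR = 001100, count of 1s = 2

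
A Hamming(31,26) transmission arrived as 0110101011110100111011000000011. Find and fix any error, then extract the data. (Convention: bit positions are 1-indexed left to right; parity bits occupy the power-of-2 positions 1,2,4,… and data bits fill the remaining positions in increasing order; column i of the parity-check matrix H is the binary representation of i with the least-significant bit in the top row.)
Syndrome s = H · r^T (mod 2), r = 0110101011110100111011000000011:
  s[0] = (1010101010101010101010101010101)·(0110101011110100111011000000011) mod 2 = 0+0+1+0+1+0+1+0+1+0+1+0+0+0+0+0+1+0+1+0+1+0+0+0+0+0+0+0+0+0+1 mod 2 = 1
  s[1] = (0110011001100110011001100110011)·(0110101011110100111011000000011) mod 2 = 0+1+1+0+0+0+1+0+0+1+1+0+0+1+0+0+0+1+1+0+0+1+0+0+0+0+0+0+0+1+1 mod 2 = 1
  s[2] = (0001111000011110000111100001111)·(0110101011110100111011000000011) mod 2 = 0+0+0+0+1+0+1+0+0+0+0+1+0+1+0+0+0+0+0+0+1+1+0+0+0+0+0+0+0+1+1 mod 2 = 0
  s[3] = (0000000111111110000000011111111)·(0110101011110100111011000000011) mod 2 = 0+0+0+0+0+0+0+0+1+1+1+1+0+1+0+0+0+0+0+0+0+0+0+0+0+0+0+0+0+1+1 mod 2 = 1
  s[4] = (0000000000000001111111111111111)·(0110101011110100111011000000011) mod 2 = 0+0+0+0+0+0+0+0+0+0+0+0+0+0+0+0+1+1+1+0+1+1+0+0+0+0+0+0+0+1+1 mod 2 = 1
Syndrome = 11011
Column 27 of H equals this syndrome → error at bit 27 (1-indexed).
Flip bit 27: 0110101011110100111011000000011 → 0110101011110100111011000010011
Extract data bits at positions {3,5,6,7,9,10,11,12,13,14,15,17,18,19,20,21,22,23,24,25,26,27,28,29,30,31}: 11011111010111011000010011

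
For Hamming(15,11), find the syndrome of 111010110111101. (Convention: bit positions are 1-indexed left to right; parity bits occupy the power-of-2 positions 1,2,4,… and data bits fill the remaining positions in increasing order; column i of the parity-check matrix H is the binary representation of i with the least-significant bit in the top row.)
Syndrome s = H · r^T (mod 2), r = 111010110111101:
  s[0] = (101010101010101)·(111010110111101) mod 2 = 1+0+1+0+1+0+1+0+0+0+1+0+1+0+1 mod 2 = 1
  s[1] = (011001100110011)·(111010110111101) mod 2 = 0+1+1+0+0+0+1+0+0+1+1+0+0+0+1 mod 2 = 0
  s[2] = (000111100001111)·(111010110111101) mod 2 = 0+0+0+0+1+0+1+0+0+0+0+1+1+0+1 mod 2 = 1
  s[3] = (000000011111111)·(111010110111101) mod 2 = 0+0+0+0+0+0+0+1+0+1+1+1+1+0+1 mod 2 = 0
Syndrome = 1010
Non-zero syndrome: error at position 5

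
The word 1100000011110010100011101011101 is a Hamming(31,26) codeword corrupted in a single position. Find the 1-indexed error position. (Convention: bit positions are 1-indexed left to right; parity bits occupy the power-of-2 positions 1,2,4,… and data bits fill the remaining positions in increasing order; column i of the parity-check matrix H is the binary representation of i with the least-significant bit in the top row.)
Syndrome s = H · r^T (mod 2), r = 1100000011110010100011101011101:
  s[0] = (1010101010101010101010101010101)·(1100000011110010100011101011101) mod 2 = 1+0+0+0+0+0+0+0+1+0+1+0+0+0+1+0+1+0+0+0+1+0+1+0+1+0+1+0+1+0+1 mod 2 = 1
  s[1] = (0110011001100110011001100110011)·(1100000011110010100011101011101) mod 2 = 0+1+0+0+0+0+0+0+0+1+1+0+0+0+1+0+0+0+0+0+0+1+1+0+0+0+1+0+0+0+1 mod 2 = 0
  s[2] = (0001111000011110000111100001111)·(1100000011110010100011101011101) mod 2 = 0+0+0+0+0+0+0+0+0+0+0+1+0+0+1+0+0+0+0+0+1+1+1+0+0+0+0+1+1+0+1 mod 2 = 0
  s[3] = (0000000111111110000000011111111)·(1100000011110010100011101011101) mod 2 = 0+0+0+0+0+0+0+0+1+1+1+1+0+0+1+0+0+0+0+0+0+0+0+0+1+0+1+1+1+0+1 mod 2 = 0
  s[4] = (0000000000000001111111111111111)·(1100000011110010100011101011101) mod 2 = 0+0+0+0+0+0+0+0+0+0+0+0+0+0+0+0+1+0+0+0+1+1+1+0+1+0+1+1+1+0+1 mod 2 = 1
Syndrome = 10001
Column i of H is the binary representation of i, so the syndrome is the binary index of the flipped bit.
Read s = 10001 with s[0] as LSB: 1·2^0 + 0·2^1 + 0·2^2 + 0·2^3 + 1·2^4 = 17.
Error is at bit position 17.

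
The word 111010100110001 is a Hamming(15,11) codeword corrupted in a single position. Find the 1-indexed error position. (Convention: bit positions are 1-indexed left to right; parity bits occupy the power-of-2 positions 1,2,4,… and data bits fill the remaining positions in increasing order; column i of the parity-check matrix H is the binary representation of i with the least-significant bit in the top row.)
Syndrome s = H · r^T (mod 2), r = 111010100110001:
  s[0] = (101010101010101)·(111010100110001) mod 2 = 1+0+1+0+1+0+1+0+0+0+1+0+0+0+1 mod 2 = 0
  s[1] = (011001100110011)·(111010100110001) mod 2 = 0+1+1+0+0+0+1+0+0+1+1+0+0+0+1 mod 2 = 0
  s[2] = (000111100001111)·(111010100110001) mod 2 = 0+0+0+0+1+0+1+0+0+0+0+0+0+0+1 mod 2 = 1
  s[3] = (000000011111111)·(111010100110001) mod 2 = 0+0+0+0+0+0+0+0+0+1+1+0+0+0+1 mod 2 = 1
Syndrome = 0011
Column i of H is the binary representation of i, so the syndrome is the binary index of the flipped bit.
Read s = 0011 with s[0] as LSB: 0·2^0 + 0·2^1 + 1·2^2 + 1·2^3 = 12.
Error is at bit position 12.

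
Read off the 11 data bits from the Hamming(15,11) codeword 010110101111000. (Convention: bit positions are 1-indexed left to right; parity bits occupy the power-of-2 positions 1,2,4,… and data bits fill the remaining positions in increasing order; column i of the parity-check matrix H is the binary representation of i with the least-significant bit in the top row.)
Parity bits occupy power-of-2 positions; data bits are at positions {3,5,6,7,9,10,11,12,13,14,15} (1-indexed).
Extract: c[3]=0 c[5]=1 c[6]=0 c[7]=1 c[9]=1 c[10]=1 c[11]=1 c[12]=1 c[13]=0 c[14]=0 c[15]=0
Data = 01011111000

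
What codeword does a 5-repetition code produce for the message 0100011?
Repeat each bit 5× and concatenate:
0→00000  1→11111  0→00000  0→00000  0→00000  1→11111  1→11111
Codeword = 00000111110000000000000001111111111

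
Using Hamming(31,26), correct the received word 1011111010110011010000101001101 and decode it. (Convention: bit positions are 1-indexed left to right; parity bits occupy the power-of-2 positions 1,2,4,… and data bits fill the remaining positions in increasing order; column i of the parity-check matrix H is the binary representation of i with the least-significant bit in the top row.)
Syndrome s = H · r^T (mod 2), r = 1011111010110011010000101001101:
  s[0] = (1010101010101010101010101010101)·(1011111010110011010000101001101) mod 2 = 1+0+1+0+1+0+1+0+1+0+1+0+0+0+1+0+0+0+0+0+0+0+1+0+1+0+0+0+1+0+1 mod 2 = 1
  s[1] = (0110011001100110011001100110011)·(1011111010110011010000101001101) mod 2 = 0+0+1+0+0+1+1+0+0+0+1+0+0+0+1+0+0+1+0+0+0+0+1+0+0+0+0+0+0+0+1 mod 2 = 0
  s[2] = (0001111000011110000111100001111)·(1011111010110011010000101001101) mod 2 = 0+0+0+1+1+1+1+0+0+0+0+1+0+0+1+0+0+0+0+0+0+0+1+0+0+0+0+1+1+0+1 mod 2 = 0
  s[3] = (0000000111111110000000011111111)·(1011111010110011010000101001101) mod 2 = 0+0+0+0+0+0+0+0+1+0+1+1+0+0+1+0+0+0+0+0+0+0+0+0+1+0+0+1+1+0+1 mod 2 = 0
  s[4] = (0000000000000001111111111111111)·(1011111010110011010000101001101) mod 2 = 0+0+0+0+0+0+0+0+0+0+0+0+0+0+0+1+0+1+0+0+0+0+1+0+1+0+0+1+1+0+1 mod 2 = 1
Syndrome = 10001
Column 17 of H equals this syndrome → error at bit 17 (1-indexed).
Flip bit 17: 1011111010110011010000101001101 → 1011111010110011110000101001101
Extract data bits at positions {3,5,6,7,9,10,11,12,13,14,15,17,18,19,20,21,22,23,24,25,26,27,28,29,30,31}: 11111011001110000101001101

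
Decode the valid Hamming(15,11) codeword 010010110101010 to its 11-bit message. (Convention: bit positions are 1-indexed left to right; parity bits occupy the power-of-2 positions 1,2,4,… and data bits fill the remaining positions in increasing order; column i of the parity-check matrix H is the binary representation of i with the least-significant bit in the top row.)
Parity bits occupy power-of-2 positions; data bits are at positions {3,5,6,7,9,10,11,12,13,14,15} (1-indexed).
Extract: c[3]=0 c[5]=1 c[6]=0 c[7]=1 c[9]=0 c[10]=1 c[11]=0 c[12]=1 c[13]=0 c[14]=1 c[15]=0
Data = 01010101010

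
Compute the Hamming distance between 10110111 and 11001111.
XOR = 01111000, count of 1s = 4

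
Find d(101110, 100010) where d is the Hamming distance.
XOR = 001100, count of 1s = 2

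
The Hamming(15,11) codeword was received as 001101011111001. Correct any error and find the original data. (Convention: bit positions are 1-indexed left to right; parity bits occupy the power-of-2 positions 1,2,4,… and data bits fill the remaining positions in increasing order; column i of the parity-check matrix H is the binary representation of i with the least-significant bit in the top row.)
Syndrome s = H · r^T (mod 2), r = 001101011111001:
  s[0] = (101010101010101)·(001101011111001) mod 2 = 0+0+1+0+0+0+0+0+1+0+1+0+0+0+1 mod 2 = 0
  s[1] = (011001100110011)·(001101011111001) mod 2 = 0+0+1+0+0+1+0+0+0+1+1+0+0+0+1 mod 2 = 1
  s[2] = (000111100001111)·(001101011111001) mod 2 = 0+0+0+1+0+1+0+0+0+0+0+1+0+0+1 mod 2 = 0
  s[3] = (000000011111111)·(001101011111001) mod 2 = 0+0+0+0+0+0+0+1+1+1+1+1+0+0+1 mod 2 = 0
Syndrome = 0100
Column 2 of H equals this syndrome → error at bit 2 (1-indexed).
Flip bit 2: 001101011111001 → 011101011111001
Extract data bits at positions {3,5,6,7,9,10,11,12,13,14,15}: 10101111001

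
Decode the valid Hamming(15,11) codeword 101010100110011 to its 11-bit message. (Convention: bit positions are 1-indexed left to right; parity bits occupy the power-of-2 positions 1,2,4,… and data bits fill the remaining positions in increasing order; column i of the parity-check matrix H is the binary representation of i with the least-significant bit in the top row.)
Parity bits occupy power-of-2 positions; data bits are at positions {3,5,6,7,9,10,11,12,13,14,15} (1-indexed).
Extract: c[3]=1 c[5]=1 c[6]=0 c[7]=1 c[9]=0 c[10]=1 c[11]=1 c[12]=0 c[13]=0 c[14]=1 c[15]=1
Data = 11010110011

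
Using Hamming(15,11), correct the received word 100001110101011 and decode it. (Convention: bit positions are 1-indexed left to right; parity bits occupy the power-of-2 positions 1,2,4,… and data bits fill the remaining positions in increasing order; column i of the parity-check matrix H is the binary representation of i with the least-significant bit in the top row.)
Syndrome s = H · r^T (mod 2), r = 100001110101011:
  s[0] = (101010101010101)·(100001110101011) mod 2 = 1+0+0+0+0+0+1+0+0+0+0+0+0+0+1 mod 2 = 1
  s[1] = (011001100110011)·(100001110101011) mod 2 = 0+0+0+0+0+1+1+0+0+1+0+0+0+1+1 mod 2 = 1
  s[2] = (000111100001111)·(100001110101011) mod 2 = 0+0+0+0+0+1+1+0+0+0+0+1+0+1+1 mod 2 = 1
  s[3] = (000000011111111)·(100001110101011) mod 2 = 0+0+0+0+0+0+0+1+0+1+0+1+0+1+1 mod 2 = 1
Syndrome = 1111
Column 15 of H equals this syndrome → error at bit 15 (1-indexed).
Flip bit 15: 100001110101011 → 100001110101010
Extract data bits at positions {3,5,6,7,9,10,11,12,13,14,15}: 00110101010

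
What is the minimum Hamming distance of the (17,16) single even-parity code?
d_min = 2 (flipping one data bit also flips the parity bit, so the two closest codewords differ in exactly 2 positions).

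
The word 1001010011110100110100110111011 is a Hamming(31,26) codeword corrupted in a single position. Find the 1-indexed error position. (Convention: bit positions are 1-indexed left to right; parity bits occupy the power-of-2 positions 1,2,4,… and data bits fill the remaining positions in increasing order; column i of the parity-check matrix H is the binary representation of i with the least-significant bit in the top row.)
Syndrome s = H · r^T (mod 2), r = 1001010011110100110100110111011:
  s[0] = (1010101010101010101010101010101)·(1001010011110100110100110111011) mod 2 = 1+0+0+0+0+0+0+0+1+0+1+0+0+0+0+0+1+0+0+0+0+0+1+0+0+0+1+0+0+0+1 mod 2 = 1
  s[1] = (0110011001100110011001100110011)·(1001010011110100110100110111011) mod 2 = 0+0+0+0+0+1+0+0+0+1+1+0+0+1+0+0+0+1+0+0+0+0+1+0+0+1+1+0+0+1+1 mod 2 = 0
  s[2] = (0001111000011110000111100001111)·(1001010011110100110100110111011) mod 2 = 0+0+0+1+0+1+0+0+0+0+0+1+0+1+0+0+0+0+0+1+0+0+1+0+0+0+0+1+0+1+1 mod 2 = 1
  s[3] = (0000000111111110000000011111111)·(1001010011110100110100110111011) mod 2 = 0+0+0+0+0+0+0+0+1+1+1+1+0+1+0+0+0+0+0+0+0+0+0+1+0+1+1+1+0+1+1 mod 2 = 1
  s[4] = (0000000000000001111111111111111)·(1001010011110100110100110111011) mod 2 = 0+0+0+0+0+0+0+0+0+0+0+0+0+0+0+0+1+1+0+1+0+0+1+1+0+1+1+1+0+1+1 mod 2 = 0
Syndrome = 10110
Column i of H is the binary representation of i, so the syndrome is the binary index of the flipped bit.
Read s = 10110 with s[0] as LSB: 1·2^0 + 0·2^1 + 1·2^2 + 1·2^3 + 0·2^4 = 13.
Error is at bit position 13.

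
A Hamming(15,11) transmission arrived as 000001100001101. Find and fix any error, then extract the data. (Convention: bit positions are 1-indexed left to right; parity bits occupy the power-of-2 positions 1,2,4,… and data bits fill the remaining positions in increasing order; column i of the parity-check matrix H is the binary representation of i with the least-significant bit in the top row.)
Syndrome s = H · r^T (mod 2), r = 000001100001101:
  s[0] = (101010101010101)·(000001100001101) mod 2 = 0+0+0+0+0+0+1+0+0+0+0+0+1+0+1 mod 2 = 1
  s[1] = (011001100110011)·(000001100001101) mod 2 = 0+0+0+0+0+1+1+0+0+0+0+0+0+0+1 mod 2 = 1
  s[2] = (000111100001111)·(000001100001101) mod 2 = 0+0+0+0+0+1+1+0+0+0+0+1+1+0+1 mod 2 = 1
  s[3] = (000000011111111)·(000001100001101) mod 2 = 0+0+0+0+0+0+0+0+0+0+0+1+1+0+1 mod 2 = 1
Syndrome = 1111
Column 15 of H equals this syndrome → error at bit 15 (1-indexed).
Flip bit 15: 000001100001101 → 000001100001100
Extract data bits at positions {3,5,6,7,9,10,11,12,13,14,15}: 00110001100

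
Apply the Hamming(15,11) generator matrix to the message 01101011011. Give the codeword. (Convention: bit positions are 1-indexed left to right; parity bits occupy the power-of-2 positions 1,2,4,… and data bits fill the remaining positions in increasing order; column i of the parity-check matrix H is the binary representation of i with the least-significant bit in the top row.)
Codeword c = d · G (mod 2), d = 01101011011:
  c[0] = d·G[:,0] = (01101011011)·(11011010101) mod 2 = 0+1+0+0+1+0+1+0+0+0+1 mod 2 = 0
  c[1] = d·G[:,1] = (01101011011)·(10110110011) mod 2 = 0+0+1+0+0+0+1+0+0+1+1 mod 2 = 0
  c[2] = d·G[:,2] = (01101011011)·(10000000000) mod 2 = 0+0+0+0+0+0+0+0+0+0+0 mod 2 = 0
  c[3] = d·G[:,3] = (01101011011)·(01110001111) mod 2 = 0+1+1+0+0+0+0+1+0+1+1 mod 2 = 1
  c[4] = d·G[:,4] = (01101011011)·(01000000000) mod 2 = 0+1+0+0+0+0+0+0+0+0+0 mod 2 = 1
  c[5] = d·G[:,5] = (01101011011)·(00100000000) mod 2 = 0+0+1+0+0+0+0+0+0+0+0 mod 2 = 1
  c[6] = d·G[:,6] = (01101011011)·(00010000000) mod 2 = 0+0+0+0+0+0+0+0+0+0+0 mod 2 = 0
  c[7] = d·G[:,7] = (01101011011)·(00001111111) mod 2 = 0+0+0+0+1+0+1+1+0+1+1 mod 2 = 1
  c[8] = d·G[:,8] = (01101011011)·(00001000000) mod 2 = 0+0+0+0+1+0+0+0+0+0+0 mod 2 = 1
  c[9] = d·G[:,9] = (01101011011)·(00000100000) mod 2 = 0+0+0+0+0+0+0+0+0+0+0 mod 2 = 0
  c[10] = d·G[:,10] = (01101011011)·(00000010000) mod 2 = 0+0+0+0+0+0+1+0+0+0+0 mod 2 = 1
  c[11] = d·G[:,11] = (01101011011)·(00000001000) mod 2 = 0+0+0+0+0+0+0+1+0+0+0 mod 2 = 1
  c[12] = d·G[:,12] = (01101011011)·(00000000100) mod 2 = 0+0+0+0+0+0+0+0+0+0+0 mod 2 = 0
  c[13] = d·G[:,13] = (01101011011)·(00000000010) mod 2 = 0+0+0+0+0+0+0+0+0+1+0 mod 2 = 1
  c[14] = d·G[:,14] = (01101011011)·(00000000001) mod 2 = 0+0+0+0+0+0+0+0+0+0+1 mod 2 = 1
Codeword = 000111011011011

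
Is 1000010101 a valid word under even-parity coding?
Sum of all bits: 1+0+0+0+0+1+0+1+0+1 = 4; 4 mod 2 = 0. Result is 0 → valid parity.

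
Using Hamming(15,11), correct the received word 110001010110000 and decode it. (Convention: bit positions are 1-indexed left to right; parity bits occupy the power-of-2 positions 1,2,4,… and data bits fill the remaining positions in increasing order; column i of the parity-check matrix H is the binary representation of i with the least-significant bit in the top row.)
Syndrome s = H · r^T (mod 2), r = 110001010110000:
  s[0] = (101010101010101)·(110001010110000) mod 2 = 1+0+0+0+0+0+0+0+0+0+1+0+0+0+0 mod 2 = 0
  s[1] = (011001100110011)·(110001010110000) mod 2 = 0+1+0+0+0+1+0+0+0+1+1+0+0+0+0 mod 2 = 0
  s[2] = (000111100001111)·(110001010110000) mod 2 = 0+0+0+0+0+1+0+0+0+0+0+0+0+0+0 mod 2 = 1
  s[3] = (000000011111111)·(110001010110000) mod 2 = 0+0+0+0+0+0+0+1+0+1+1+0+0+0+0 mod 2 = 1
Syndrome = 0011
Column 12 of H equals this syndrome → error at bit 12 (1-indexed).
Flip bit 12: 110001010110000 → 110001010111000
Extract data bits at positions {3,5,6,7,9,10,11,12,13,14,15}: 00100111000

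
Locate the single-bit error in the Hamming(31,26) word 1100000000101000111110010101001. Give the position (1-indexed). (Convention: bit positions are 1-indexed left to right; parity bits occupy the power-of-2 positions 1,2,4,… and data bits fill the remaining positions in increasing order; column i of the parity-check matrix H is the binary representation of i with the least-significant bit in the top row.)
Syndrome s = H · r^T (mod 2), r = 1100000000101000111110010101001:
  s[0] = (1010101010101010101010101010101)·(1100000000101000111110010101001) mod 2 = 1+0+0+0+0+0+0+0+0+0+1+0+1+0+0+0+1+0+1+0+1+0+0+0+0+0+0+0+0+0+1 mod 2 = 1
  s[1] = (0110011001100110011001100110011)·(1100000000101000111110010101001) mod 2 = 0+1+0+0+0+0+0+0+0+0+1+0+0+0+0+0+0+1+1+0+0+0+0+0+0+1+0+0+0+0+1 mod 2 = 0
  s[2] = (0001111000011110000111100001111)·(1100000000101000111110010101001) mod 2 = 0+0+0+0+0+0+0+0+0+0+0+0+1+0+0+0+0+0+0+1+1+0+0+0+0+0+0+1+0+0+1 mod 2 = 1
  s[3] = (0000000111111110000000011111111)·(1100000000101000111110010101001) mod 2 = 0+0+0+0+0+0+0+0+0+0+1+0+1+0+0+0+0+0+0+0+0+0+0+1+0+1+0+1+0+0+1 mod 2 = 0
  s[4] = (0000000000000001111111111111111)·(1100000000101000111110010101001) mod 2 = 0+0+0+0+0+0+0+0+0+0+0+0+0+0+0+0+1+1+1+1+1+0+0+1+0+1+0+1+0+0+1 mod 2 = 1
Syndrome = 10101
Column i of H is the binary representation of i, so the syndrome is the binary index of the flipped bit.
Read s = 10101 with s[0] as LSB: 1·2^0 + 0·2^1 + 1·2^2 + 0·2^3 + 1·2^4 = 21.
Error is at bit position 21.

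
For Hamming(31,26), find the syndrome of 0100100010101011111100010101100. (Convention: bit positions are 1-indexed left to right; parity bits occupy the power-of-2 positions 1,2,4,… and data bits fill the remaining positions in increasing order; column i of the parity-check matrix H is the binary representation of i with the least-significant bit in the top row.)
Syndrome s = H · r^T (mod 2), r = 0100100010101011111100010101100:
  s[0] = (1010101010101010101010101010101)·(0100100010101011111100010101100) mod 2 = 0+0+0+0+1+0+0+0+1+0+1+0+1+0+1+0+1+0+1+0+0+0+0+0+0+0+0+0+1+0+0 mod 2 = 0
  s[1] = (0110011001100110011001100110011)·(0100100010101011111100010101100) mod 2 = 0+1+0+0+0+0+0+0+0+0+1+0+0+0+1+0+0+1+1+0+0+0+0+0+0+1+0+0+0+0+0 mod 2 = 0
  s[2] = (0001111000011110000111100001111)·(0100100010101011111100010101100) mod 2 = 0+0+0+0+1+0+0+0+0+0+0+0+1+0+1+0+0+0+0+1+0+0+0+0+0+0+0+1+1+0+0 mod 2 = 0
  s[3] = (0000000111111110000000011111111)·(0100100010101011111100010101100) mod 2 = 0+0+0+0+0+0+0+0+1+0+1+0+1+0+1+0+0+0+0+0+0+0+0+1+0+1+0+1+1+0+0 mod 2 = 0
  s[4] = (0000000000000001111111111111111)·(0100100010101011111100010101100) mod 2 = 0+0+0+0+0+0+0+0+0+0+0+0+0+0+0+1+1+1+1+1+0+0+0+1+0+1+0+1+1+0+0 mod 2 = 1
Syndrome = 00001
Non-zero syndrome: error at position 16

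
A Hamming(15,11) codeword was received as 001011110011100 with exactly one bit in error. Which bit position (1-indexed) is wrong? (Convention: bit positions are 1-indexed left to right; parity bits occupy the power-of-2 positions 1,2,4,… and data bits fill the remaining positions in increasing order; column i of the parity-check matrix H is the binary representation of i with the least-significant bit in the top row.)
Syndrome s = H · r^T (mod 2), r = 001011110011100:
  s[0] = (101010101010101)·(001011110011100) mod 2 = 0+0+1+0+1+0+1+0+0+0+1+0+1+0+0 mod 2 = 1
  s[1] = (011001100110011)·(001011110011100) mod 2 = 0+0+1+0+0+1+1+0+0+0+1+0+0+0+0 mod 2 = 0
  s[2] = (000111100001111)·(001011110011100) mod 2 = 0+0+0+0+1+1+1+0+0+0+0+1+1+0+0 mod 2 = 1
  s[3] = (000000011111111)·(001011110011100) mod 2 = 0+0+0+0+0+0+0+1+0+0+1+1+1+0+0 mod 2 = 0
Syndrome = 1010
Column i of H is the binary representation of i, so the syndrome is the binary index of the flipped bit.
Read s = 1010 with s[0] as LSB: 1·2^0 + 0·2^1 + 1·2^2 + 0·2^3 = 5.
Error is at bit position 5.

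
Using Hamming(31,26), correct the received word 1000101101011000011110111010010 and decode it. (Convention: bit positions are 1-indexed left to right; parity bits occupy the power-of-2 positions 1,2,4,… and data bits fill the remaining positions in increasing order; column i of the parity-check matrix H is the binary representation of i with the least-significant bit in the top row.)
Syndrome s = H · r^T (mod 2), r = 1000101101011000011110111010010:
  s[0] = (1010101010101010101010101010101)·(1000101101011000011110111010010) mod 2 = 1+0+0+0+1+0+1+0+0+0+0+0+1+0+0+0+0+0+1+0+1+0+1+0+1+0+1+0+0+0+0 mod 2 = 1
  s[1] = (0110011001100110011001100110011)·(1000101101011000011110111010010) mod 2 = 0+0+0+0+0+0+1+0+0+1+0+0+0+0+0+0+0+1+1+0+0+0+1+0+0+0+1+0+0+1+0 mod 2 = 1
  s[2] = (0001111000011110000111100001111)·(1000101101011000011110111010010) mod 2 = 0+0+0+0+1+0+1+0+0+0+0+1+1+0+0+0+0+0+0+1+1+0+1+0+0+0+0+0+0+1+0 mod 2 = 0
  s[3] = (0000000111111110000000011111111)·(1000101101011000011110111010010) mod 2 = 0+0+0+0+0+0+0+1+0+1+0+1+1+0+0+0+0+0+0+0+0+0+0+1+1+0+1+0+0+1+0 mod 2 = 0
  s[4] = (0000000000000001111111111111111)·(1000101101011000011110111010010) mod 2 = 0+0+0+0+0+0+0+0+0+0+0+0+0+0+0+0+0+1+1+1+1+0+1+1+1+0+1+0+0+1+0 mod 2 = 1
Syndrome = 11001
Column 19 of H equals this syndrome → error at bit 19 (1-indexed).
Flip bit 19: 1000101101011000011110111010010 → 1000101101011000010110111010010
Extract data bits at positions {3,5,6,7,9,10,11,12,13,14,15,17,18,19,20,21,22,23,24,25,26,27,28,29,30,31}: 01010101100010110111010010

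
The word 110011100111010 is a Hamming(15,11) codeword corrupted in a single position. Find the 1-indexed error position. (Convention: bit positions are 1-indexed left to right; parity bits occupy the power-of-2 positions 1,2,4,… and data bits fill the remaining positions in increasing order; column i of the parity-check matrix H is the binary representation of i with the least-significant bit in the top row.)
Syndrome s = H · r^T (mod 2), r = 110011100111010:
  s[0] = (101010101010101)·(110011100111010) mod 2 = 1+0+0+0+1+0+1+0+0+0+1+0+0+0+0 mod 2 = 0
  s[1] = (011001100110011)·(110011100111010) mod 2 = 0+1+0+0+0+1+1+0+0+1+1+0+0+1+0 mod 2 = 0
  s[2] = (000111100001111)·(110011100111010) mod 2 = 0+0+0+0+1+1+1+0+0+0+0+1+0+1+0 mod 2 = 1
  s[3] = (000000011111111)·(110011100111010) mod 2 = 0+0+0+0+0+0+0+0+0+1+1+1+0+1+0 mod 2 = 0
Syndrome = 0010
Column i of H is the binary representation of i, so the syndrome is the binary index of the flipped bit.
Read s = 0010 with s[0] as LSB: 0·2^0 + 0·2^1 + 1·2^2 + 0·2^3 = 4.
Error is at bit position 4.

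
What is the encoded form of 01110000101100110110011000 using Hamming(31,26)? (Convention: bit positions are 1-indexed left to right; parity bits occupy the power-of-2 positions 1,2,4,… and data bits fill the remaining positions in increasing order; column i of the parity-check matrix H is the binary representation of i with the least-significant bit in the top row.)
Codeword c = d · G (mod 2), d = 01110000101100110110011000:
  c[0] = d·G[:,0] = (01110000101100110110011000)·(11011010101101010101010101) mod 2 = 0+1+0+1+0+0+0+0+1+0+1+1+0+0+0+1+0+1+0+0+0+1+0+0+0+0 mod 2 = 0
  c[1] = d·G[:,1] = (01110000101100110110011000)·(10110110011011001100110011) mod 2 = 0+0+1+1+0+0+0+0+0+0+1+0+0+0+0+0+0+1+0+0+0+1+0+0+0+0 mod 2 = 1
  c[2] = d·G[:,2] = (01110000101100110110011000)·(10000000000000000000000000) mod 2 = 0+0+0+0+0+0+0+0+0+0+0+0+0+0+0+0+0+0+0+0+0+0+0+0+0+0 mod 2 = 0
  c[3] = d·G[:,3] = (01110000101100110110011000)·(01110001111000111100001111) mod 2 = 0+1+1+1+0+0+0+0+1+0+1+0+0+0+1+1+0+1+0+0+0+0+1+0+0+0 mod 2 = 1
  c[4] = d·G[:,4] = (01110000101100110110011000)·(01000000000000000000000000) mod 2 = 0+1+0+0+0+0+0+0+0+0+0+0+0+0+0+0+0+0+0+0+0+0+0+0+0+0 mod 2 = 1
  c[5] = d·G[:,5] = (01110000101100110110011000)·(00100000000000000000000000) mod 2 = 0+0+1+0+0+0+0+0+0+0+0+0+0+0+0+0+0+0+0+0+0+0+0+0+0+0 mod 2 = 1
  c[6] = d·G[:,6] = (01110000101100110110011000)·(00010000000000000000000000) mod 2 = 0+0+0+1+0+0+0+0+0+0+0+0+0+0+0+0+0+0+0+0+0+0+0+0+0+0 mod 2 = 1
  c[7] = d·G[:,7] = (01110000101100110110011000)·(00001111111000000011111111) mod 2 = 0+0+0+0+0+0+0+0+1+0+1+0+0+0+0+0+0+0+1+0+0+1+1+0+0+0 mod 2 = 1
  c[8] = d·G[:,8] = (01110000101100110110011000)·(00001000000000000000000000) mod 2 = 0+0+0+0+0+0+0+0+0+0+0+0+0+0+0+0+0+0+0+0+0+0+0+0+0+0 mod 2 = 0
  c[9] = d·G[:,9] = (01110000101100110110011000)·(00000100000000000000000000) mod 2 = 0+0+0+0+0+0+0+0+0+0+0+0+0+0+0+0+0+0+0+0+0+0+0+0+0+0 mod 2 = 0
  c[10] = d·G[:,10] = (01110000101100110110011000)·(00000010000000000000000000) mod 2 = 0+0+0+0+0+0+0+0+0+0+0+0+0+0+0+0+0+0+0+0+0+0+0+0+0+0 mod 2 = 0
  c[11] = d·G[:,11] = (01110000101100110110011000)·(00000001000000000000000000) mod 2 = 0+0+0+0+0+0+0+0+0+0+0+0+0+0+0+0+0+0+0+0+0+0+0+0+0+0 mod 2 = 0
  c[12] = d·G[:,12] = (01110000101100110110011000)·(00000000100000000000000000) mod 2 = 0+0+0+0+0+0+0+0+1+0+0+0+0+0+0+0+0+0+0+0+0+0+0+0+0+0 mod 2 = 1
  c[13] = d·G[:,13] = (01110000101100110110011000)·(00000000010000000000000000) mod 2 = 0+0+0+0+0+0+0+0+0+0+0+0+0+0+0+0+0+0+0+0+0+0+0+0+0+0 mod 2 = 0
  c[14] = d·G[:,14] = (01110000101100110110011000)·(00000000001000000000000000) mod 2 = 0+0+0+0+0+0+0+0+0+0+1+0+0+0+0+0+0+0+0+0+0+0+0+0+0+0 mod 2 = 1
  c[15] = d·G[:,15] = (01110000101100110110011000)·(00000000000111111111111111) mod 2 = 0+0+0+0+0+0+0+0+0+0+0+1+0+0+1+1+0+1+1+0+0+1+1+0+0+0 mod 2 = 1
  c[16] = d·G[:,16] = (01110000101100110110011000)·(00000000000100000000000000) mod 2 = 0+0+0+0+0+0+0+0+0+0+0+1+0+0+0+0+0+0+0+0+0+0+0+0+0+0 mod 2 = 1
  c[17] = d·G[:,17] = (01110000101100110110011000)·(00000000000010000000000000) mod 2 = 0+0+0+0+0+0+0+0+0+0+0+0+0+0+0+0+0+0+0+0+0+0+0+0+0+0 mod 2 = 0
  c[18] = d·G[:,18] = (01110000101100110110011000)·(00000000000001000000000000) mod 2 = 0+0+0+0+0+0+0+0+0+0+0+0+0+0+0+0+0+0+0+0+0+0+0+0+0+0 mod 2 = 0
  c[19] = d·G[:,19] = (01110000101100110110011000)·(00000000000000100000000000) mod 2 = 0+0+0+0+0+0+0+0+0+0+0+0+0+0+1+0+0+0+0+0+0+0+0+0+0+0 mod 2 = 1
  c[20] = d·G[:,20] = (01110000101100110110011000)·(00000000000000010000000000) mod 2 = 0+0+0+0+0+0+0+0+0+0+0+0+0+0+0+1+0+0+0+0+0+0+0+0+0+0 mod 2 = 1
  c[21] = d·G[:,21] = (01110000101100110110011000)·(00000000000000001000000000) mod 2 = 0+0+0+0+0+0+0+0+0+0+0+0+0+0+0+0+0+0+0+0+0+0+0+0+0+0 mod 2 = 0
  c[22] = d·G[:,22] = (01110000101100110110011000)·(00000000000000000100000000) mod 2 = 0+0+0+0+0+0+0+0+0+0+0+0+0+0+0+0+0+1+0+0+0+0+0+0+0+0 mod 2 = 1
  c[23] = d·G[:,23] = (01110000101100110110011000)·(00000000000000000010000000) mod 2 = 0+0+0+0+0+0+0+0+0+0+0+0+0+0+0+0+0+0+1+0+0+0+0+0+0+0 mod 2 = 1
  c[24] = d·G[:,24] = (01110000101100110110011000)·(00000000000000000001000000) mod 2 = 0+0+0+0+0+0+0+0+0+0+0+0+0+0+0+0+0+0+0+0+0+0+0+0+0+0 mod 2 = 0
  c[25] = d·G[:,25] = (01110000101100110110011000)·(00000000000000000000100000) mod 2 = 0+0+0+0+0+0+0+0+0+0+0+0+0+0+0+0+0+0+0+0+0+0+0+0+0+0 mod 2 = 0
  c[26] = d·G[:,26] = (01110000101100110110011000)·(00000000000000000000010000) mod 2 = 0+0+0+0+0+0+0+0+0+0+0+0+0+0+0+0+0+0+0+0+0+1+0+0+0+0 mod 2 = 1
  c[27] = d·G[:,27] = (01110000101100110110011000)·(00000000000000000000001000) mod 2 = 0+0+0+0+0+0+0+0+0+0+0+0+0+0+0+0+0+0+0+0+0+0+1+0+0+0 mod 2 = 1
  c[28] = d·G[:,28] = (01110000101100110110011000)·(00000000000000000000000100) mod 2 = 0+0+0+0+0+0+0+0+0+0+0+0+0+0+0+0+0+0+0+0+0+0+0+0+0+0 mod 2 = 0
  c[29] = d·G[:,29] = (01110000101100110110011000)·(00000000000000000000000010) mod 2 = 0+0+0+0+0+0+0+0+0+0+0+0+0+0+0+0+0+0+0+0+0+0+0+0+0+0 mod 2 = 0
  c[30] = d·G[:,30] = (01110000101100110110011000)·(00000000000000000000000001) mod 2 = 0+0+0+0+0+0+0+0+0+0+0+0+0+0+0+0+0+0+0+0+0+0+0+0+0+0 mod 2 = 0
Codeword = 0101111100001011100110110011000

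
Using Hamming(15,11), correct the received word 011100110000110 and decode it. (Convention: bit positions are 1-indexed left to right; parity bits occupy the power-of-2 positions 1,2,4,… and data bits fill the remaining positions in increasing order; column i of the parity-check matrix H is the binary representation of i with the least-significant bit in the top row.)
Syndrome s = H · r^T (mod 2), r = 011100110000110:
  s[0] = (101010101010101)·(011100110000110) mod 2 = 0+0+1+0+0+0+1+0+0+0+0+0+1+0+0 mod 2 = 1
  s[1] = (011001100110011)·(011100110000110) mod 2 = 0+1+1+0+0+0+1+0+0+0+0+0+0+1+0 mod 2 = 0
  s[2] = (000111100001111)·(011100110000110) mod 2 = 0+0+0+1+0+0+1+0+0+0+0+0+1+1+0 mod 2 = 0
  s[3] = (000000011111111)·(011100110000110) mod 2 = 0+0+0+0+0+0+0+1+0+0+0+0+1+1+0 mod 2 = 1
Syndrome = 1001
Column 9 of H equals this syndrome → error at bit 9 (1-indexed).
Flip bit 9: 011100110000110 → 011100111000110
Extract data bits at positions {3,5,6,7,9,10,11,12,13,14,15}: 10011000110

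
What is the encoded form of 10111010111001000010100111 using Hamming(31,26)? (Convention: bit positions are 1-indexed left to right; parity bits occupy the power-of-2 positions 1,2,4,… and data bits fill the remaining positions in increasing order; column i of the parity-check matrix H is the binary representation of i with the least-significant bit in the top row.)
Codeword c = d · G (mod 2), d = 10111010111001000010100111:
  c[0] = d·G[:,0] = (10111010111001000010100111)·(11011010101101010101010101) mod 2 = 1+0+0+1+1+0+1+0+1+0+1+0+0+1+0+0+0+0+0+0+0+0+0+1+0+1 mod 2 = 1
  c[1] = d·G[:,1] = (10111010111001000010100111)·(10110110011011001100110011) mod 2 = 1+0+1+1+0+0+1+0+0+1+1+0+0+1+0+0+0+0+0+0+1+0+0+0+1+1 mod 2 = 0
  c[2] = d·G[:,2] = (10111010111001000010100111)·(10000000000000000000000000) mod 2 = 1+0+0+0+0+0+0+0+0+0+0+0+0+0+0+0+0+0+0+0+0+0+0+0+0+0 mod 2 = 1
  c[3] = d·G[:,3] = (10111010111001000010100111)·(01110001111000111100001111) mod 2 = 0+0+1+1+0+0+0+0+1+1+1+0+0+0+0+0+0+0+0+0+0+0+0+1+1+1 mod 2 = 0
  c[4] = d·G[:,4] = (10111010111001000010100111)·(01000000000000000000000000) mod 2 = 0+0+0+0+0+0+0+0+0+0+0+0+0+0+0+0+0+0+0+0+0+0+0+0+0+0 mod 2 = 0
  c[5] = d·G[:,5] = (10111010111001000010100111)·(00100000000000000000000000) mod 2 = 0+0+1+0+0+0+0+0+0+0+0+0+0+0+0+0+0+0+0+0+0+0+0+0+0+0 mod 2 = 1
  c[6] = d·G[:,6] = (10111010111001000010100111)·(00010000000000000000000000) mod 2 = 0+0+0+1+0+0+0+0+0+0+0+0+0+0+0+0+0+0+0+0+0+0+0+0+0+0 mod 2 = 1
  c[7] = d·G[:,7] = (10111010111001000010100111)·(00001111111000000011111111) mod 2 = 0+0+0+0+1+0+1+0+1+1+1+0+0+0+0+0+0+0+1+0+1+0+0+1+1+1 mod 2 = 0
  c[8] = d·G[:,8] = (10111010111001000010100111)·(00001000000000000000000000) mod 2 = 0+0+0+0+1+0+0+0+0+0+0+0+0+0+0+0+0+0+0+0+0+0+0+0+0+0 mod 2 = 1
  c[9] = d·G[:,9] = (10111010111001000010100111)·(00000100000000000000000000) mod 2 = 0+0+0+0+0+0+0+0+0+0+0+0+0+0+0+0+0+0+0+0+0+0+0+0+0+0 mod 2 = 0
  c[10] = d·G[:,10] = (10111010111001000010100111)·(00000010000000000000000000) mod 2 = 0+0+0+0+0+0+1+0+0+0+0+0+0+0+0+0+0+0+0+0+0+0+0+0+0+0 mod 2 = 1
  c[11] = d·G[:,11] = (10111010111001000010100111)·(00000001000000000000000000) mod 2 = 0+0+0+0+0+0+0+0+0+0+0+0+0+0+0+0+0+0+0+0+0+0+0+0+0+0 mod 2 = 0
  c[12] = d·G[:,12] = (10111010111001000010100111)·(00000000100000000000000000) mod 2 = 0+0+0+0+0+0+0+0+1+0+0+0+0+0+0+0+0+0+0+0+0+0+0+0+0+0 mod 2 = 1
  c[13] = d·G[:,13] = (10111010111001000010100111)·(00000000010000000000000000) mod 2 = 0+0+0+0+0+0+0+0+0+1+0+0+0+0+0+0+0+0+0+0+0+0+0+0+0+0 mod 2 = 1
  c[14] = d·G[:,14] = (10111010111001000010100111)·(00000000001000000000000000) mod 2 = 0+0+0+0+0+0+0+0+0+0+1+0+0+0+0+0+0+0+0+0+0+0+0+0+0+0 mod 2 = 1
  c[15] = d·G[:,15] = (10111010111001000010100111)·(00000000000111111111111111) mod 2 = 0+0+0+0+0+0+0+0+0+0+0+0+0+1+0+0+0+0+1+0+1+0+0+1+1+1 mod 2 = 0
  c[16] = d·G[:,16] = (10111010111001000010100111)·(00000000000100000000000000) mod 2 = 0+0+0+0+0+0+0+0+0+0+0+0+0+0+0+0+0+0+0+0+0+0+0+0+0+0 mod 2 = 0
  c[17] = d·G[:,17] = (10111010111001000010100111)·(00000000000010000000000000) mod 2 = 0+0+0+0+0+0+0+0+0+0+0+0+0+0+0+0+0+0+0+0+0+0+0+0+0+0 mod 2 = 0
  c[18] = d·G[:,18] = (10111010111001000010100111)·(00000000000001000000000000) mod 2 = 0+0+0+0+0+0+0+0+0+0+0+0+0+1+0+0+0+0+0+0+0+0+0+0+0+0 mod 2 = 1
  c[19] = d·G[:,19] = (10111010111001000010100111)·(00000000000000100000000000) mod 2 = 0+0+0+0+0+0+0+0+0+0+0+0+0+0+0+0+0+0+0+0+0+0+0+0+0+0 mod 2 = 0
  c[20] = d·G[:,20] = (10111010111001000010100111)·(00000000000000010000000000) mod 2 = 0+0+0+0+0+0+0+0+0+0+0+0+0+0+0+0+0+0+0+0+0+0+0+0+0+0 mod 2 = 0
  c[21] = d·G[:,21] = (10111010111001000010100111)·(00000000000000001000000000) mod 2 = 0+0+0+0+0+0+0+0+0+0+0+0+0+0+0+0+0+0+0+0+0+0+0+0+0+0 mod 2 = 0
  c[22] = d·G[:,22] = (10111010111001000010100111)·(00000000000000000100000000) mod 2 = 0+0+0+0+0+0+0+0+0+0+0+0+0+0+0+0+0+0+0+0+0+0+0+0+0+0 mod 2 = 0
  c[23] = d·G[:,23] = (10111010111001000010100111)·(00000000000000000010000000) mod 2 = 0+0+0+0+0+0+0+0+0+0+0+0+0+0+0+0+0+0+1+0+0+0+0+0+0+0 mod 2 = 1
  c[24] = d·G[:,24] = (10111010111001000010100111)·(00000000000000000001000000) mod 2 = 0+0+0+0+0+0+0+0+0+0+0+0+0+0+0+0+0+0+0+0+0+0+0+0+0+0 mod 2 = 0
  c[25] = d·G[:,25] = (10111010111001000010100111)·(00000000000000000000100000) mod 2 = 0+0+0+0+0+0+0+0+0+0+0+0+0+0+0+0+0+0+0+0+1+0+0+0+0+0 mod 2 = 1
  c[26] = d·G[:,26] = (10111010111001000010100111)·(00000000000000000000010000) mod 2 = 0+0+0+0+0+0+0+0+0+0+0+0+0+0+0+0+0+0+0+0+0+0+0+0+0+0 mod 2 = 0
  c[27] = d·G[:,27] = (10111010111001000010100111)·(00000000000000000000001000) mod 2 = 0+0+0+0+0+0+0+0+0+0+0+0+0+0+0+0+0+0+0+0+0+0+0+0+0+0 mod 2 = 0
  c[28] = d·G[:,28] = (10111010111001000010100111)·(00000000000000000000000100) mod 2 = 0+0+0+0+0+0+0+0+0+0+0+0+0+0+0+0+0+0+0+0+0+0+0+1+0+0 mod 2 = 1
  c[29] = d·G[:,29] = (10111010111001000010100111)·(00000000000000000000000010) mod 2 = 0+0+0+0+0+0+0+0+0+0+0+0+0+0+0+0+0+0+0+0+0+0+0+0+1+0 mod 2 = 1
  c[30] = d·G[:,30] = (10111010111001000010100111)·(00000000000000000000000001) mod 2 = 0+0+0+0+0+0+0+0+0+0+0+0+0+0+0+0+0+0+0+0+0+0+0+0+0+1 mod 2 = 1
Codeword = 1010011010101110001000010100111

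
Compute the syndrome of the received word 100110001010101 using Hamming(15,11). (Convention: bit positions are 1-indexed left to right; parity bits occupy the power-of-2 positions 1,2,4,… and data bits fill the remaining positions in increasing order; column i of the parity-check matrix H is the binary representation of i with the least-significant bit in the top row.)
Syndrome s = H · r^T (mod 2), r = 100110001010101:
  s[0] = (101010101010101)·(100110001010101) mod 2 = 1+0+0+0+1+0+0+0+1+0+1+0+1+0+1 mod 2 = 0
  s[1] = (011001100110011)·(100110001010101) mod 2 = 0+0+0+0+0+0+0+0+0+0+1+0+0+0+1 mod 2 = 0
  s[2] = (000111100001111)·(100110001010101) mod 2 = 0+0+0+1+1+0+0+0+0+0+0+0+1+0+1 mod 2 = 0
  s[3] = (000000011111111)·(100110001010101) mod 2 = 0+0+0+0+0+0+0+0+1+0+1+0+1+0+1 mod 2 = 0
Syndrome = 0000
s = 0: no error detected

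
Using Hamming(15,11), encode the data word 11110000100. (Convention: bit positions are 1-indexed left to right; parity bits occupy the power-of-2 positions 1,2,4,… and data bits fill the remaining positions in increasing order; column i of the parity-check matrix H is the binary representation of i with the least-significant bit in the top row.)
Codeword c = d · G (mod 2), d = 11110000100:
  c[0] = d·G[:,0] = (11110000100)·(11011010101) mod 2 = 1+1+0+1+0+0+0+0+1+0+0 mod 2 = 0
  c[1] = d·G[:,1] = (11110000100)·(10110110011) mod 2 = 1+0+1+1+0+0+0+0+0+0+0 mod 2 = 1
  c[2] = d·G[:,2] = (11110000100)·(10000000000) mod 2 = 1+0+0+0+0+0+0+0+0+0+0 mod 2 = 1
  c[3] = d·G[:,3] = (11110000100)·(01110001111) mod 2 = 0+1+1+1+0+0+0+0+1+0+0 mod 2 = 0
  c[4] = d·G[:,4] = (11110000100)·(01000000000) mod 2 = 0+1+0+0+0+0+0+0+0+0+0 mod 2 = 1
  c[5] = d·G[:,5] = (11110000100)·(00100000000) mod 2 = 0+0+1+0+0+0+0+0+0+0+0 mod 2 = 1
  c[6] = d·G[:,6] = (11110000100)·(00010000000) mod 2 = 0+0+0+1+0+0+0+0+0+0+0 mod 2 = 1
  c[7] = d·G[:,7] = (11110000100)·(00001111111) mod 2 = 0+0+0+0+0+0+0+0+1+0+0 mod 2 = 1
  c[8] = d·G[:,8] = (11110000100)·(00001000000) mod 2 = 0+0+0+0+0+0+0+0+0+0+0 mod 2 = 0
  c[9] = d·G[:,9] = (11110000100)·(00000100000) mod 2 = 0+0+0+0+0+0+0+0+0+0+0 mod 2 = 0
  c[10] = d·G[:,10] = (11110000100)·(00000010000) mod 2 = 0+0+0+0+0+0+0+0+0+0+0 mod 2 = 0
  c[11] = d·G[:,11] = (11110000100)·(00000001000) mod 2 = 0+0+0+0+0+0+0+0+0+0+0 mod 2 = 0
  c[12] = d·G[:,12] = (11110000100)·(00000000100) mod 2 = 0+0+0+0+0+0+0+0+1+0+0 mod 2 = 1
  c[13] = d·G[:,13] = (11110000100)·(00000000010) mod 2 = 0+0+0+0+0+0+0+0+0+0+0 mod 2 = 0
  c[14] = d·G[:,14] = (11110000100)·(00000000001) mod 2 = 0+0+0+0+0+0+0+0+0+0+0 mod 2 = 0
Codeword = 011011110000100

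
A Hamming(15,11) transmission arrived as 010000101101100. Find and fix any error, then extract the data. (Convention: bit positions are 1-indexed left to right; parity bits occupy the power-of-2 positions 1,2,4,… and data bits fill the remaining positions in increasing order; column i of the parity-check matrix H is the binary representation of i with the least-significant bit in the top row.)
Syndrome s = H · r^T (mod 2), r = 010000101101100:
  s[0] = (101010101010101)·(010000101101100) mod 2 = 0+0+0+0+0+0+1+0+1+0+0+0+1+0+0 mod 2 = 1
  s[1] = (011001100110011)·(010000101101100) mod 2 = 0+1+0+0+0+0+1+0+0+1+0+0+0+0+0 mod 2 = 1
  s[2] = (000111100001111)·(010000101101100) mod 2 = 0+0+0+0+0+0+1+0+0+0+0+1+1+0+0 mod 2 = 1
  s[3] = (000000011111111)·(010000101101100) mod 2 = 0+0+0+0+0+0+0+0+1+1+0+1+1+0+0 mod 2 = 0
Syndrome = 1110
Column 7 of H equals this syndrome → error at bit 7 (1-indexed).
Flip bit 7: 010000101101100 → 010000001101100
Extract data bits at positions {3,5,6,7,9,10,11,12,13,14,15}: 00001101100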